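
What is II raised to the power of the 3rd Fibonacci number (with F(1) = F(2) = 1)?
Convert II (Roman numeral) → 1 + 1 = 2 (decimal)
Convert the 3rd Fibonacci number (with F(1) = F(2) = 1) (Fibonacci index) → 1, 1, 2 → 2 (decimal)
Compute 2 ^ 2 = 4
4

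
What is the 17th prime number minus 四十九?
The 17th prime number = 59
Convert 四十九 (Chinese numeral) → 4×10 + 9 = 49 (decimal)
Compute 59 - 49 = 10
10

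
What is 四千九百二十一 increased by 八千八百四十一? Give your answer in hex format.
Convert 四千九百二十一 (Chinese numeral) → 4×1000 + 9×100 + 2×10 + 1 = 4921 (decimal)
Convert 八千八百四十一 (Chinese numeral) → 8×1000 + 8×100 + 4×10 + 1 = 8841 (decimal)
Compute 4921 + 8841 = 13762
Convert 13762 (decimal) → 13762 = 3×4096 + 5×256 + 12×16 + 2 → 0x35C2 (hexadecimal)
0x35C2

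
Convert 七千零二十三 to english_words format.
Convert 七千零二十三 (Chinese numeral) → 7×1000 + 2×10 + 3 = 7023 (decimal)
Convert 7023 (decimal) → 7023 = 7×1000 + 23 → seven thousand twenty-three (English words)
seven thousand twenty-three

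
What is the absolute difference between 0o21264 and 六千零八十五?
Convert 0o21264 (octal) → 2×4096 + 1×512 + 2×64 + 6×8 + 4 = 8884 (decimal)
Convert 六千零八十五 (Chinese numeral) → 6×1000 + 8×10 + 5 = 6085 (decimal)
Compute |8884 - 6085| = 2799
2799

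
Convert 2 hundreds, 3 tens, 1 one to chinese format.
Convert 2 hundreds, 3 tens, 1 one (place-value notation) → 2×100 + 3×10 + 1 = 231 (decimal)
Convert 231 (decimal) → 231 = 2×100 + 3×10 + 1 → 二百三十一 (Chinese numeral)
二百三十一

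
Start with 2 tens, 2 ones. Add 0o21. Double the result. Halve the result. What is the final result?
Convert 2 tens, 2 ones (place-value notation) → 2×10 + 2 = 22 (decimal)
Start: 22
Convert 0o21 (octal) → 2×8 + 1 = 17 (decimal)
22 + 17 = 39
39 × 2 = 78
78 ÷ 2 = 39
39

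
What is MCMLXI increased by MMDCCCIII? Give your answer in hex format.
Convert MCMLXI (Roman numeral) → 1000 + 900 + 50 + 10 + 1 = 1961 (decimal)
Convert MMDCCCIII (Roman numeral) → 1000 + 1000 + 500 + 100 + 100 + 100 + 1 + 1 + 1 = 2803 (decimal)
Compute 1961 + 2803 = 4764
Convert 4764 (decimal) → 4764 = 1×4096 + 2×256 + 9×16 + 12 → 0x129C (hexadecimal)
0x129C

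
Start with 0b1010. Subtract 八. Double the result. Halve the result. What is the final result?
Convert 0b1010 (binary) → 8 + 2 = 10 (decimal)
Start: 10
Convert 八 (Chinese numeral) → 8 (decimal)
10 - 8 = 2
2 × 2 = 4
4 ÷ 2 = 2
2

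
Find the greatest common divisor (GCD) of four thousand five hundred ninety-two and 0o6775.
Convert four thousand five hundred ninety-two (English words) → 4×1000 + 5×100 + 92 = 4592 (decimal)
Convert 0o6775 (octal) → 6×512 + 7×64 + 7×8 + 5 = 3581 (decimal)
Compute gcd(4592, 3581) = 1
1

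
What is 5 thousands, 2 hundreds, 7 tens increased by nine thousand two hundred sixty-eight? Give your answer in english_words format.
Convert 5 thousands, 2 hundreds, 7 tens (place-value notation) → 5×1000 + 2×100 + 7×10 = 5270 (decimal)
Convert nine thousand two hundred sixty-eight (English words) → 9×1000 + 2×100 + 68 = 9268 (decimal)
Compute 5270 + 9268 = 14538
Convert 14538 (decimal) → 14538 = 14×1000 + 5×100 + 38 → fourteen thousand five hundred thirty-eight (English words)
fourteen thousand five hundred thirty-eight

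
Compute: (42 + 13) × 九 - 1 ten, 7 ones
Convert 九 (Chinese numeral) → 9 (decimal)
Convert 1 ten, 7 ones (place-value notation) → 1×10 + 7 = 17 (decimal)
Expression in decimal: (42 + 13) × 9 - 17
Parentheses first: 42 + 13 = 55
Multiply: 55 × 9 = 495
Subtract: 495 - 17 = 478
478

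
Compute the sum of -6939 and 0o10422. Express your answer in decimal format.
Convert 0o10422 (octal) → 1×4096 + 4×64 + 2×8 + 2 = 4370 (decimal)
Compute -6939 + 4370 = -2569
-2569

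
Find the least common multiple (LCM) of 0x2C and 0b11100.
Convert 0x2C (hexadecimal) → 2×16 + 12 = 44 (decimal)
Convert 0b11100 (binary) → 16 + 8 + 4 = 28 (decimal)
Compute lcm(44, 28) = 308
308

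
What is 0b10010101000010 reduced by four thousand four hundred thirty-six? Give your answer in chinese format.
Convert 0b10010101000010 (binary) → 8192 + 1024 + 256 + 64 + 2 = 9538 (decimal)
Convert four thousand four hundred thirty-six (English words) → 4×1000 + 4×100 + 36 = 4436 (decimal)
Compute 9538 - 4436 = 5102
Convert 5102 (decimal) → 5102 = 5×1000 + 1×100 + 2 → 五千一百零二 (Chinese numeral)
五千一百零二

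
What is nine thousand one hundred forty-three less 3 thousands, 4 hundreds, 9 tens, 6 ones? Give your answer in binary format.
Convert nine thousand one hundred forty-three (English words) → 9×1000 + 1×100 + 43 = 9143 (decimal)
Convert 3 thousands, 4 hundreds, 9 tens, 6 ones (place-value notation) → 3×1000 + 4×100 + 9×10 + 6 = 3496 (decimal)
Compute 9143 - 3496 = 5647
Convert 5647 (decimal) → 5647 = 4096 + 1024 + 512 + 8 + 4 + 2 + 1 → 0b1011000001111 (binary)
0b1011000001111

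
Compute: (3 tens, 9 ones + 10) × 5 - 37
Convert 3 tens, 9 ones (place-value notation) → 3×10 + 9 = 39 (decimal)
Expression in decimal: (39 + 10) × 5 - 37
Parentheses first: 39 + 10 = 49
Multiply: 49 × 5 = 245
Subtract: 245 - 37 = 208
208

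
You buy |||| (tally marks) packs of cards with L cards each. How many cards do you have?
Convert L (Roman numeral) → 50 (decimal)
Convert |||| (tally marks) → 4 (decimal)
Compute 50 × 4 = 200
200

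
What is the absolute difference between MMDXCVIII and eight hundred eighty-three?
Convert MMDXCVIII (Roman numeral) → 1000 + 1000 + 500 + 90 + 5 + 1 + 1 + 1 = 2598 (decimal)
Convert eight hundred eighty-three (English words) → 8×100 + 83 = 883 (decimal)
Compute |2598 - 883| = 1715
1715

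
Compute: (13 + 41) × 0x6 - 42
Convert 0x6 (hexadecimal) → 6 (decimal)
Expression in decimal: (13 + 41) × 6 - 42
Parentheses first: 13 + 41 = 54
Multiply: 54 × 6 = 324
Subtract: 324 - 42 = 282
282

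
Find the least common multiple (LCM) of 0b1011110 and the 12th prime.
Convert 0b1011110 (binary) → 64 + 16 + 8 + 4 + 2 = 94 (decimal)
Convert the 12th prime (prime index) → 37 (decimal)
Compute lcm(94, 37) = 3478
3478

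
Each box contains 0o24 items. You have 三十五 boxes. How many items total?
Convert 0o24 (octal) → 2×8 + 4 = 20 (decimal)
Convert 三十五 (Chinese numeral) → 3×10 + 5 = 35 (decimal)
Compute 20 × 35 = 700
700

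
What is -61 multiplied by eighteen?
Convert eighteen (English words) → 18 (decimal)
Compute -61 × 18 = -1098
-1098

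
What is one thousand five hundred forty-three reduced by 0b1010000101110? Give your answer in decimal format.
Convert one thousand five hundred forty-three (English words) → 1×1000 + 5×100 + 43 = 1543 (decimal)
Convert 0b1010000101110 (binary) → 4096 + 1024 + 32 + 8 + 4 + 2 = 5166 (decimal)
Compute 1543 - 5166 = -3623
-3623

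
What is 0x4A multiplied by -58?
Convert 0x4A (hexadecimal) → 4×16 + 10 = 74 (decimal)
Compute 74 × -58 = -4292
-4292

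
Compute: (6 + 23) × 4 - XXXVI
Convert XXXVI (Roman numeral) → 10 + 10 + 10 + 5 + 1 = 36 (decimal)
Expression in decimal: (6 + 23) × 4 - 36
Parentheses first: 6 + 23 = 29
Multiply: 29 × 4 = 116
Subtract: 116 - 36 = 80
80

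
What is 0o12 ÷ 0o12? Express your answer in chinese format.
Convert 0o12 (octal) → 1×8 + 2 = 10 (decimal)
Convert 0o12 (octal) → 1×8 + 2 = 10 (decimal)
Compute 10 ÷ 10 = 1
Convert 1 (decimal) → 一 (Chinese numeral)
一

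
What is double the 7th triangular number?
The 7th triangular number = 7×8/2 = 28
Compute 28 × 2 = 56
56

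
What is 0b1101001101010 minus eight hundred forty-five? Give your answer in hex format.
Convert 0b1101001101010 (binary) → 4096 + 2048 + 512 + 64 + 32 + 8 + 2 = 6762 (decimal)
Convert eight hundred forty-five (English words) → 8×100 + 45 = 845 (decimal)
Compute 6762 - 845 = 5917
Convert 5917 (decimal) → 5917 = 1×4096 + 7×256 + 1×16 + 13 → 0x171D (hexadecimal)
0x171D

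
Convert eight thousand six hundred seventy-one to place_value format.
Convert eight thousand six hundred seventy-one (English words) → 8×1000 + 6×100 + 71 = 8671 (decimal)
Convert 8671 (decimal) → 8671 = 8×1000 + 6×100 + 7×10 + 1 → 8 thousands, 6 hundreds, 7 tens, 1 one (place-value notation)
8 thousands, 6 hundreds, 7 tens, 1 one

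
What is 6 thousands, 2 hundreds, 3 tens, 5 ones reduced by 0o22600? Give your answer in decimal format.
Convert 6 thousands, 2 hundreds, 3 tens, 5 ones (place-value notation) → 6×1000 + 2×100 + 3×10 + 5 = 6235 (decimal)
Convert 0o22600 (octal) → 2×4096 + 2×512 + 6×64 = 9600 (decimal)
Compute 6235 - 9600 = -3365
-3365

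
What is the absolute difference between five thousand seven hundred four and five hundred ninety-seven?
Convert five thousand seven hundred four (English words) → 5×1000 + 7×100 + 4 = 5704 (decimal)
Convert five hundred ninety-seven (English words) → 5×100 + 97 = 597 (decimal)
Compute |5704 - 597| = 5107
5107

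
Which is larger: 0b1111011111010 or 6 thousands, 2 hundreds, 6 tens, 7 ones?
Convert 0b1111011111010 (binary) → 4096 + 2048 + 1024 + 512 + 128 + 64 + 32 + 16 + 8 + 2 = 7930 (decimal)
Convert 6 thousands, 2 hundreds, 6 tens, 7 ones (place-value notation) → 6×1000 + 2×100 + 6×10 + 7 = 6267 (decimal)
Compare 7930 vs 6267: larger = 7930
7930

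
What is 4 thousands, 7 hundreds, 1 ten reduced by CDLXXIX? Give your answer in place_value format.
Convert 4 thousands, 7 hundreds, 1 ten (place-value notation) → 4×1000 + 7×100 + 1×10 = 4710 (decimal)
Convert CDLXXIX (Roman numeral) → 400 + 50 + 10 + 10 + 9 = 479 (decimal)
Compute 4710 - 479 = 4231
Convert 4231 (decimal) → 4231 = 4×1000 + 2×100 + 3×10 + 1 → 4 thousands, 2 hundreds, 3 tens, 1 one (place-value notation)
4 thousands, 2 hundreds, 3 tens, 1 one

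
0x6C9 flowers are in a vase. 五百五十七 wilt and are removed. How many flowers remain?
Convert 0x6C9 (hexadecimal) → 6×256 + 12×16 + 9 = 1737 (decimal)
Convert 五百五十七 (Chinese numeral) → 5×100 + 5×10 + 7 = 557 (decimal)
Compute 1737 - 557 = 1180
1180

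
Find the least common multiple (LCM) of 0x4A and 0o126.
Convert 0x4A (hexadecimal) → 4×16 + 10 = 74 (decimal)
Convert 0o126 (octal) → 1×64 + 2×8 + 6 = 86 (decimal)
Compute lcm(74, 86) = 3182
3182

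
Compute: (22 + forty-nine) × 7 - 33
Convert forty-nine (English words) → 49 (decimal)
Expression in decimal: (22 + 49) × 7 - 33
Parentheses first: 22 + 49 = 71
Multiply: 71 × 7 = 497
Subtract: 497 - 33 = 464
464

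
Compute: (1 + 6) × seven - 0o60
Convert seven (English words) → 7 (decimal)
Convert 0o60 (octal) → 6×8 = 48 (decimal)
Expression in decimal: (1 + 6) × 7 - 48
Parentheses first: 1 + 6 = 7
Multiply: 7 × 7 = 49
Subtract: 49 - 48 = 1
1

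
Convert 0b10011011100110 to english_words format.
Convert 0b10011011100110 (binary) → 8192 + 1024 + 512 + 128 + 64 + 32 + 4 + 2 = 9958 (decimal)
Convert 9958 (decimal) → 9958 = 9×1000 + 9×100 + 58 → nine thousand nine hundred fifty-eight (English words)
nine thousand nine hundred fifty-eight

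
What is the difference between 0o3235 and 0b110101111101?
Convert 0o3235 (octal) → 3×512 + 2×64 + 3×8 + 5 = 1693 (decimal)
Convert 0b110101111101 (binary) → 2048 + 1024 + 256 + 64 + 32 + 16 + 8 + 4 + 1 = 3453 (decimal)
Difference: |1693 - 3453| = 1760
1760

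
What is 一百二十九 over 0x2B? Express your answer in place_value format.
Convert 一百二十九 (Chinese numeral) → 1×100 + 2×10 + 9 = 129 (decimal)
Convert 0x2B (hexadecimal) → 2×16 + 11 = 43 (decimal)
Compute 129 ÷ 43 = 3
Convert 3 (decimal) → 3 ones (place-value notation)
3 ones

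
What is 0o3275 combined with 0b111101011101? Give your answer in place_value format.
Convert 0o3275 (octal) → 3×512 + 2×64 + 7×8 + 5 = 1725 (decimal)
Convert 0b111101011101 (binary) → 2048 + 1024 + 512 + 256 + 64 + 16 + 8 + 4 + 1 = 3933 (decimal)
Compute 1725 + 3933 = 5658
Convert 5658 (decimal) → 5658 = 5×1000 + 6×100 + 5×10 + 8 → 5 thousands, 6 hundreds, 5 tens, 8 ones (place-value notation)
5 thousands, 6 hundreds, 5 tens, 8 ones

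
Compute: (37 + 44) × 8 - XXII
Convert XXII (Roman numeral) → 10 + 10 + 1 + 1 = 22 (decimal)
Expression in decimal: (37 + 44) × 8 - 22
Parentheses first: 37 + 44 = 81
Multiply: 81 × 8 = 648
Subtract: 648 - 22 = 626
626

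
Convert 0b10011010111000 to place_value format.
Convert 0b10011010111000 (binary) → 8192 + 1024 + 512 + 128 + 32 + 16 + 8 = 9912 (decimal)
Convert 9912 (decimal) → 9912 = 9×1000 + 9×100 + 1×10 + 2 → 9 thousands, 9 hundreds, 1 ten, 2 ones (place-value notation)
9 thousands, 9 hundreds, 1 ten, 2 ones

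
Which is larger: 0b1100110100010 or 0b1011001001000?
Convert 0b1100110100010 (binary) → 4096 + 2048 + 256 + 128 + 32 + 2 = 6562 (decimal)
Convert 0b1011001001000 (binary) → 4096 + 1024 + 512 + 64 + 8 = 5704 (decimal)
Compare 6562 vs 5704: larger = 6562
6562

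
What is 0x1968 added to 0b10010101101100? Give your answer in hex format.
Convert 0x1968 (hexadecimal) → 1×4096 + 9×256 + 6×16 + 8 = 6504 (decimal)
Convert 0b10010101101100 (binary) → 8192 + 1024 + 256 + 64 + 32 + 8 + 4 = 9580 (decimal)
Compute 6504 + 9580 = 16084
Convert 16084 (decimal) → 16084 = 3×4096 + 14×256 + 13×16 + 4 → 0x3ED4 (hexadecimal)
0x3ED4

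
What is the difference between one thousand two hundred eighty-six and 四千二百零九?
Convert one thousand two hundred eighty-six (English words) → 1×1000 + 2×100 + 86 = 1286 (decimal)
Convert 四千二百零九 (Chinese numeral) → 4×1000 + 2×100 + 9 = 4209 (decimal)
Difference: |1286 - 4209| = 2923
2923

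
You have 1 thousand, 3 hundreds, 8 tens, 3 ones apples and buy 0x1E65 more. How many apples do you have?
Convert 1 thousand, 3 hundreds, 8 tens, 3 ones (place-value notation) → 1×1000 + 3×100 + 8×10 + 3 = 1383 (decimal)
Convert 0x1E65 (hexadecimal) → 1×4096 + 14×256 + 6×16 + 5 = 7781 (decimal)
Compute 1383 + 7781 = 9164
9164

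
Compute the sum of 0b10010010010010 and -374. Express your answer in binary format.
Convert 0b10010010010010 (binary) → 8192 + 1024 + 128 + 16 + 2 = 9362 (decimal)
Compute 9362 + -374 = 8988
Convert 8988 (decimal) → 8988 = 8192 + 512 + 256 + 16 + 8 + 4 → 0b10001100011100 (binary)
0b10001100011100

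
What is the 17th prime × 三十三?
Convert the 17th prime (prime index) → 59 (decimal)
Convert 三十三 (Chinese numeral) → 3×10 + 3 = 33 (decimal)
Compute 59 × 33 = 1947
1947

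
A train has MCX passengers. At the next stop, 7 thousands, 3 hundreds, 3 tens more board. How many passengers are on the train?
Convert MCX (Roman numeral) → 1000 + 100 + 10 = 1110 (decimal)
Convert 7 thousands, 3 hundreds, 3 tens (place-value notation) → 7×1000 + 3×100 + 3×10 = 7330 (decimal)
Compute 1110 + 7330 = 8440
8440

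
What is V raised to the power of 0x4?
Convert V (Roman numeral) → 5 (decimal)
Convert 0x4 (hexadecimal) → 4 (decimal)
Compute 5 ^ 4 = 625
625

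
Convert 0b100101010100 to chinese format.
Convert 0b100101010100 (binary) → 2048 + 256 + 64 + 16 + 4 = 2388 (decimal)
Convert 2388 (decimal) → 2388 = 2×1000 + 3×100 + 8×10 + 8 → 二千三百八十八 (Chinese numeral)
二千三百八十八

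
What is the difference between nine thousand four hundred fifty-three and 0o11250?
Convert nine thousand four hundred fifty-three (English words) → 9×1000 + 4×100 + 53 = 9453 (decimal)
Convert 0o11250 (octal) → 1×4096 + 1×512 + 2×64 + 5×8 = 4776 (decimal)
Difference: |9453 - 4776| = 4677
4677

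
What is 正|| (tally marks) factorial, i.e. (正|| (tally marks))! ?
Convert 正|| (tally marks) → 5 + 2 = 7 (decimal)
Compute 7! = 5040
5040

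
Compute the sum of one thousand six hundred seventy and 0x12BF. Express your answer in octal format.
Convert one thousand six hundred seventy (English words) → 1×1000 + 6×100 + 70 = 1670 (decimal)
Convert 0x12BF (hexadecimal) → 1×4096 + 2×256 + 11×16 + 15 = 4799 (decimal)
Compute 1670 + 4799 = 6469
Convert 6469 (decimal) → 6469 = 1×4096 + 4×512 + 5×64 + 5 → 0o14505 (octal)
0o14505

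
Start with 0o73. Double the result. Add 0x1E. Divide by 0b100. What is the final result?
Convert 0o73 (octal) → 7×8 + 3 = 59 (decimal)
Start: 59
59 × 2 = 118
Convert 0x1E (hexadecimal) → 1×16 + 14 = 30 (decimal)
118 + 30 = 148
Convert 0b100 (binary) → 4 (decimal)
148 ÷ 4 = 37
37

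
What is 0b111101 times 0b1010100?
Convert 0b111101 (binary) → 32 + 16 + 8 + 4 + 1 = 61 (decimal)
Convert 0b1010100 (binary) → 64 + 16 + 4 = 84 (decimal)
Compute 61 × 84 = 5124
5124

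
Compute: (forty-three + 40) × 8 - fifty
Convert forty-three (English words) → 43 (decimal)
Convert fifty (English words) → 50 (decimal)
Expression in decimal: (43 + 40) × 8 - 50
Parentheses first: 43 + 40 = 83
Multiply: 83 × 8 = 664
Subtract: 664 - 50 = 614
614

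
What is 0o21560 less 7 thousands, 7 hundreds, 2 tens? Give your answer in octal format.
Convert 0o21560 (octal) → 2×4096 + 1×512 + 5×64 + 6×8 = 9072 (decimal)
Convert 7 thousands, 7 hundreds, 2 tens (place-value notation) → 7×1000 + 7×100 + 2×10 = 7720 (decimal)
Compute 9072 - 7720 = 1352
Convert 1352 (decimal) → 1352 = 2×512 + 5×64 + 1×8 → 0o2510 (octal)
0o2510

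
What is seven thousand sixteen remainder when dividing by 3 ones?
Convert seven thousand sixteen (English words) → 7×1000 + 16 = 7016 (decimal)
Convert 3 ones (place-value notation) → 3 (decimal)
Compute 7016 mod 3 = 2
2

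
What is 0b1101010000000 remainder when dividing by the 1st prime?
Convert 0b1101010000000 (binary) → 4096 + 2048 + 512 + 128 = 6784 (decimal)
Convert the 1st prime (prime index) → 2 (decimal)
Compute 6784 mod 2 = 0
0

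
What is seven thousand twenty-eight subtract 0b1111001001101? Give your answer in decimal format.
Convert seven thousand twenty-eight (English words) → 7×1000 + 28 = 7028 (decimal)
Convert 0b1111001001101 (binary) → 4096 + 2048 + 1024 + 512 + 64 + 8 + 4 + 1 = 7757 (decimal)
Compute 7028 - 7757 = -729
-729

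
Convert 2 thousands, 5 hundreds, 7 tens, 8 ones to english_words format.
Convert 2 thousands, 5 hundreds, 7 tens, 8 ones (place-value notation) → 2×1000 + 5×100 + 7×10 + 8 = 2578 (decimal)
Convert 2578 (decimal) → 2578 = 2×1000 + 5×100 + 78 → two thousand five hundred seventy-eight (English words)
two thousand five hundred seventy-eight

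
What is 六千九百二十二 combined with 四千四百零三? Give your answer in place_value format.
Convert 六千九百二十二 (Chinese numeral) → 6×1000 + 9×100 + 2×10 + 2 = 6922 (decimal)
Convert 四千四百零三 (Chinese numeral) → 4×1000 + 4×100 + 3 = 4403 (decimal)
Compute 6922 + 4403 = 11325
Convert 11325 (decimal) → 11325 = 11×1000 + 3×100 + 2×10 + 5 → 11 thousands, 3 hundreds, 2 tens, 5 ones (place-value notation)
11 thousands, 3 hundreds, 2 tens, 5 ones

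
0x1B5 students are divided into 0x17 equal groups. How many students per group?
Convert 0x1B5 (hexadecimal) → 1×256 + 11×16 + 5 = 437 (decimal)
Convert 0x17 (hexadecimal) → 1×16 + 7 = 23 (decimal)
Compute 437 ÷ 23 = 19
19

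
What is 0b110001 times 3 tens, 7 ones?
Convert 0b110001 (binary) → 32 + 16 + 1 = 49 (decimal)
Convert 3 tens, 7 ones (place-value notation) → 3×10 + 7 = 37 (decimal)
Compute 49 × 37 = 1813
1813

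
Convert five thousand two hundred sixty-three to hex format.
Convert five thousand two hundred sixty-three (English words) → 5×1000 + 2×100 + 63 = 5263 (decimal)
Convert 5263 (decimal) → 5263 = 1×4096 + 4×256 + 8×16 + 15 → 0x148F (hexadecimal)
0x148F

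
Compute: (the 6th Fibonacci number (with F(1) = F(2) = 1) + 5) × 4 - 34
Convert the 6th Fibonacci number (with F(1) = F(2) = 1) (Fibonacci index) → 1, 1, 2, 3, 5, 8 → 8 (decimal)
Expression in decimal: (8 + 5) × 4 - 34
Parentheses first: 8 + 5 = 13
Multiply: 13 × 4 = 52
Subtract: 52 - 34 = 18
18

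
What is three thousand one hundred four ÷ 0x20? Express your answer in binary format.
Convert three thousand one hundred four (English words) → 3×1000 + 1×100 + 4 = 3104 (decimal)
Convert 0x20 (hexadecimal) → 2×16 = 32 (decimal)
Compute 3104 ÷ 32 = 97
Convert 97 (decimal) → 97 = 64 + 32 + 1 → 0b1100001 (binary)
0b1100001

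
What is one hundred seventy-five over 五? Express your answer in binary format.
Convert one hundred seventy-five (English words) → 1×100 + 75 = 175 (decimal)
Convert 五 (Chinese numeral) → 5 (decimal)
Compute 175 ÷ 5 = 35
Convert 35 (decimal) → 35 = 32 + 2 + 1 → 0b100011 (binary)
0b100011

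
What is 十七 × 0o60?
Convert 十七 (Chinese numeral) → 1×10 + 7 = 17 (decimal)
Convert 0o60 (octal) → 6×8 = 48 (decimal)
Compute 17 × 48 = 816
816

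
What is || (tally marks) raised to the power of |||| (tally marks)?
Convert || (tally marks) → 2 (decimal)
Convert |||| (tally marks) → 4 (decimal)
Compute 2 ^ 4 = 16
16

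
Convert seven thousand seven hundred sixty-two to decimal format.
Convert seven thousand seven hundred sixty-two (English words) → 7×1000 + 7×100 + 62 = 7762 (decimal)
7762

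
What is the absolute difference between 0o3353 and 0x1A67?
Convert 0o3353 (octal) → 3×512 + 3×64 + 5×8 + 3 = 1771 (decimal)
Convert 0x1A67 (hexadecimal) → 1×4096 + 10×256 + 6×16 + 7 = 6759 (decimal)
Compute |1771 - 6759| = 4988
4988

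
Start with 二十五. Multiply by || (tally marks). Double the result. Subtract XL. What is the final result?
Convert 二十五 (Chinese numeral) → 2×10 + 5 = 25 (decimal)
Start: 25
Convert || (tally marks) → 2 (decimal)
25 × 2 = 50
50 × 2 = 100
Convert XL (Roman numeral) → 40 (decimal)
100 - 40 = 60
60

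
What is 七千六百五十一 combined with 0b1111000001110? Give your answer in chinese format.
Convert 七千六百五十一 (Chinese numeral) → 7×1000 + 6×100 + 5×10 + 1 = 7651 (decimal)
Convert 0b1111000001110 (binary) → 4096 + 2048 + 1024 + 512 + 8 + 4 + 2 = 7694 (decimal)
Compute 7651 + 7694 = 15345
Convert 15345 (decimal) → 15345 = 1×10000 + 5×1000 + 3×100 + 4×10 + 5 → 一万五千三百四十五 (Chinese numeral)
一万五千三百四十五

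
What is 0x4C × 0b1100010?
Convert 0x4C (hexadecimal) → 4×16 + 12 = 76 (decimal)
Convert 0b1100010 (binary) → 64 + 32 + 2 = 98 (decimal)
Compute 76 × 98 = 7448
7448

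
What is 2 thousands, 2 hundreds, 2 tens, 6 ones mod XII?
Convert 2 thousands, 2 hundreds, 2 tens, 6 ones (place-value notation) → 2×1000 + 2×100 + 2×10 + 6 = 2226 (decimal)
Convert XII (Roman numeral) → 10 + 1 + 1 = 12 (decimal)
Compute 2226 mod 12 = 6
6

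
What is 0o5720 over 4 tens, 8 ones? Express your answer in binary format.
Convert 0o5720 (octal) → 5×512 + 7×64 + 2×8 = 3024 (decimal)
Convert 4 tens, 8 ones (place-value notation) → 4×10 + 8 = 48 (decimal)
Compute 3024 ÷ 48 = 63
Convert 63 (decimal) → 63 = 32 + 16 + 8 + 4 + 2 + 1 → 0b111111 (binary)
0b111111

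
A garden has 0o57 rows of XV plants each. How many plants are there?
Convert XV (Roman numeral) → 10 + 5 = 15 (decimal)
Convert 0o57 (octal) → 5×8 + 7 = 47 (decimal)
Compute 15 × 47 = 705
705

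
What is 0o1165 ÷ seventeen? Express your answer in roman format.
Convert 0o1165 (octal) → 1×512 + 1×64 + 6×8 + 5 = 629 (decimal)
Convert seventeen (English words) → 17 (decimal)
Compute 629 ÷ 17 = 37
Convert 37 (decimal) → 37 = 10 + 10 + 10 + 5 + 1 + 1 → XXXVII (Roman numeral)
XXXVII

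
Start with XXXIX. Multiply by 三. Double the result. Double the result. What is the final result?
Convert XXXIX (Roman numeral) → 10 + 10 + 10 + 9 = 39 (decimal)
Start: 39
Convert 三 (Chinese numeral) → 3 (decimal)
39 × 3 = 117
117 × 2 = 234
234 × 2 = 468
468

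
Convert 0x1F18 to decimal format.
Convert 0x1F18 (hexadecimal) → 1×4096 + 15×256 + 1×16 + 8 = 7960 (decimal)
7960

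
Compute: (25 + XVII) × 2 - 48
Convert XVII (Roman numeral) → 10 + 5 + 1 + 1 = 17 (decimal)
Expression in decimal: (25 + 17) × 2 - 48
Parentheses first: 25 + 17 = 42
Multiply: 42 × 2 = 84
Subtract: 84 - 48 = 36
36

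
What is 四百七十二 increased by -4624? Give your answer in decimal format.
Convert 四百七十二 (Chinese numeral) → 4×100 + 7×10 + 2 = 472 (decimal)
Compute 472 + -4624 = -4152
-4152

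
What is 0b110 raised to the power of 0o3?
Convert 0b110 (binary) → 4 + 2 = 6 (decimal)
Convert 0o3 (octal) → 3 (decimal)
Compute 6 ^ 3 = 216
216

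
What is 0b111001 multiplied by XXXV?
Convert 0b111001 (binary) → 32 + 16 + 8 + 1 = 57 (decimal)
Convert XXXV (Roman numeral) → 10 + 10 + 10 + 5 = 35 (decimal)
Compute 57 × 35 = 1995
1995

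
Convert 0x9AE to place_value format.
Convert 0x9AE (hexadecimal) → 9×256 + 10×16 + 14 = 2478 (decimal)
Convert 2478 (decimal) → 2478 = 2×1000 + 4×100 + 7×10 + 8 → 2 thousands, 4 hundreds, 7 tens, 8 ones (place-value notation)
2 thousands, 4 hundreds, 7 tens, 8 ones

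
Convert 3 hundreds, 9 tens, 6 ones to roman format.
Convert 3 hundreds, 9 tens, 6 ones (place-value notation) → 3×100 + 9×10 + 6 = 396 (decimal)
Convert 396 (decimal) → 396 = 100 + 100 + 100 + 90 + 5 + 1 → CCCXCVI (Roman numeral)
CCCXCVI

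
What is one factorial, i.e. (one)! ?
Convert one (English words) → 1 (decimal)
Compute 1! = 1
1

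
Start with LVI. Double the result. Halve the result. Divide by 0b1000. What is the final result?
Convert LVI (Roman numeral) → 50 + 5 + 1 = 56 (decimal)
Start: 56
56 × 2 = 112
112 ÷ 2 = 56
Convert 0b1000 (binary) → 8 (decimal)
56 ÷ 8 = 7
7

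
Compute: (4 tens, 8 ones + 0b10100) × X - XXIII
Convert 4 tens, 8 ones (place-value notation) → 4×10 + 8 = 48 (decimal)
Convert 0b10100 (binary) → 16 + 4 = 20 (decimal)
Convert X (Roman numeral) → 10 (decimal)
Convert XXIII (Roman numeral) → 10 + 10 + 1 + 1 + 1 = 23 (decimal)
Expression in decimal: (48 + 20) × 10 - 23
Parentheses first: 48 + 20 = 68
Multiply: 68 × 10 = 680
Subtract: 680 - 23 = 657
657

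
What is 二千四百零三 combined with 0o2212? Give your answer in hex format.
Convert 二千四百零三 (Chinese numeral) → 2×1000 + 4×100 + 3 = 2403 (decimal)
Convert 0o2212 (octal) → 2×512 + 2×64 + 1×8 + 2 = 1162 (decimal)
Compute 2403 + 1162 = 3565
Convert 3565 (decimal) → 3565 = 13×256 + 14×16 + 13 → 0xDED (hexadecimal)
0xDED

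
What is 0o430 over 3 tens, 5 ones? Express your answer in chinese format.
Convert 0o430 (octal) → 4×64 + 3×8 = 280 (decimal)
Convert 3 tens, 5 ones (place-value notation) → 3×10 + 5 = 35 (decimal)
Compute 280 ÷ 35 = 8
Convert 8 (decimal) → 八 (Chinese numeral)
八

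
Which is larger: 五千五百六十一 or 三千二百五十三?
Convert 五千五百六十一 (Chinese numeral) → 5×1000 + 5×100 + 6×10 + 1 = 5561 (decimal)
Convert 三千二百五十三 (Chinese numeral) → 3×1000 + 2×100 + 5×10 + 3 = 3253 (decimal)
Compare 5561 vs 3253: larger = 5561
5561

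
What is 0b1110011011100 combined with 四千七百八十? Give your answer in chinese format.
Convert 0b1110011011100 (binary) → 4096 + 2048 + 1024 + 128 + 64 + 16 + 8 + 4 = 7388 (decimal)
Convert 四千七百八十 (Chinese numeral) → 4×1000 + 7×100 + 8×10 = 4780 (decimal)
Compute 7388 + 4780 = 12168
Convert 12168 (decimal) → 12168 = 1×10000 + 2×1000 + 1×100 + 6×10 + 8 → 一万二千一百六十八 (Chinese numeral)
一万二千一百六十八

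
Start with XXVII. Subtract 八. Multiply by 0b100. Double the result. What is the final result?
Convert XXVII (Roman numeral) → 10 + 10 + 5 + 1 + 1 = 27 (decimal)
Start: 27
Convert 八 (Chinese numeral) → 8 (decimal)
27 - 8 = 19
Convert 0b100 (binary) → 4 (decimal)
19 × 4 = 76
76 × 2 = 152
152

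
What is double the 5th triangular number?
The 5th triangular number = 5×6/2 = 15
Compute 15 × 2 = 30
30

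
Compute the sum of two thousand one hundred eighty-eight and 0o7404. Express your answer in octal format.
Convert two thousand one hundred eighty-eight (English words) → 2×1000 + 1×100 + 88 = 2188 (decimal)
Convert 0o7404 (octal) → 7×512 + 4×64 + 4 = 3844 (decimal)
Compute 2188 + 3844 = 6032
Convert 6032 (decimal) → 6032 = 1×4096 + 3×512 + 6×64 + 2×8 → 0o13620 (octal)
0o13620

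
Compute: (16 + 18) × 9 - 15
Parentheses first: 16 + 18 = 34
Multiply: 34 × 9 = 306
Subtract: 306 - 15 = 291
291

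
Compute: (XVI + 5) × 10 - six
Convert XVI (Roman numeral) → 10 + 5 + 1 = 16 (decimal)
Convert six (English words) → 6 (decimal)
Expression in decimal: (16 + 5) × 10 - 6
Parentheses first: 16 + 5 = 21
Multiply: 21 × 10 = 210
Subtract: 210 - 6 = 204
204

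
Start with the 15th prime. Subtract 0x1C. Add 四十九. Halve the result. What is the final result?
Convert the 15th prime (prime index) → 47 (decimal)
Start: 47
Convert 0x1C (hexadecimal) → 1×16 + 12 = 28 (decimal)
47 - 28 = 19
Convert 四十九 (Chinese numeral) → 4×10 + 9 = 49 (decimal)
19 + 49 = 68
68 ÷ 2 = 34
34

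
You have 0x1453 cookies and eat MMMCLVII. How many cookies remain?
Convert 0x1453 (hexadecimal) → 1×4096 + 4×256 + 5×16 + 3 = 5203 (decimal)
Convert MMMCLVII (Roman numeral) → 1000 + 1000 + 1000 + 100 + 50 + 5 + 1 + 1 = 3157 (decimal)
Compute 5203 - 3157 = 2046
2046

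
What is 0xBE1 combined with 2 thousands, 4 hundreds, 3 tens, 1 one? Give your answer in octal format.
Convert 0xBE1 (hexadecimal) → 11×256 + 14×16 + 1 = 3041 (decimal)
Convert 2 thousands, 4 hundreds, 3 tens, 1 one (place-value notation) → 2×1000 + 4×100 + 3×10 + 1 = 2431 (decimal)
Compute 3041 + 2431 = 5472
Convert 5472 (decimal) → 5472 = 1×4096 + 2×512 + 5×64 + 4×8 → 0o12540 (octal)
0o12540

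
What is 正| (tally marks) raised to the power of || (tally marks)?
Convert 正| (tally marks) → 5 + 1 = 6 (decimal)
Convert || (tally marks) → 2 (decimal)
Compute 6 ^ 2 = 36
36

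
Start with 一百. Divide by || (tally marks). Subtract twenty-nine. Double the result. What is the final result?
Convert 一百 (Chinese numeral) → 1×100 = 100 (decimal)
Start: 100
Convert || (tally marks) → 2 (decimal)
100 ÷ 2 = 50
Convert twenty-nine (English words) → 29 (decimal)
50 - 29 = 21
21 × 2 = 42
42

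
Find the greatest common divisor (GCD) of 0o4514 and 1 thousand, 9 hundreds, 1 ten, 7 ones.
Convert 0o4514 (octal) → 4×512 + 5×64 + 1×8 + 4 = 2380 (decimal)
Convert 1 thousand, 9 hundreds, 1 ten, 7 ones (place-value notation) → 1×1000 + 9×100 + 1×10 + 7 = 1917 (decimal)
Compute gcd(2380, 1917) = 1
1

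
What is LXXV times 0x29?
Convert LXXV (Roman numeral) → 50 + 10 + 10 + 5 = 75 (decimal)
Convert 0x29 (hexadecimal) → 2×16 + 9 = 41 (decimal)
Compute 75 × 41 = 3075
3075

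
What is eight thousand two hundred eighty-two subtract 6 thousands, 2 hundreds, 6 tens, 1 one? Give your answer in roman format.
Convert eight thousand two hundred eighty-two (English words) → 8×1000 + 2×100 + 82 = 8282 (decimal)
Convert 6 thousands, 2 hundreds, 6 tens, 1 one (place-value notation) → 6×1000 + 2×100 + 6×10 + 1 = 6261 (decimal)
Compute 8282 - 6261 = 2021
Convert 2021 (decimal) → 2021 = 1000 + 1000 + 10 + 10 + 1 → MMXXI (Roman numeral)
MMXXI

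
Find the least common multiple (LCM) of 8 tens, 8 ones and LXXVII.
Convert 8 tens, 8 ones (place-value notation) → 8×10 + 8 = 88 (decimal)
Convert LXXVII (Roman numeral) → 50 + 10 + 10 + 5 + 1 + 1 = 77 (decimal)
Compute lcm(88, 77) = 616
616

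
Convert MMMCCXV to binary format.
Convert MMMCCXV (Roman numeral) → 1000 + 1000 + 1000 + 100 + 100 + 10 + 5 = 3215 (decimal)
Convert 3215 (decimal) → 3215 = 2048 + 1024 + 128 + 8 + 4 + 2 + 1 → 0b110010001111 (binary)
0b110010001111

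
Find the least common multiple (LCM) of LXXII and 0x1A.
Convert LXXII (Roman numeral) → 50 + 10 + 10 + 1 + 1 = 72 (decimal)
Convert 0x1A (hexadecimal) → 1×16 + 10 = 26 (decimal)
Compute lcm(72, 26) = 936
936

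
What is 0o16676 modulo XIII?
Convert 0o16676 (octal) → 1×4096 + 6×512 + 6×64 + 7×8 + 6 = 7614 (decimal)
Convert XIII (Roman numeral) → 10 + 1 + 1 + 1 = 13 (decimal)
Compute 7614 mod 13 = 9
9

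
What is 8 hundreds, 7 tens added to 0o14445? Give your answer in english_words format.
Convert 8 hundreds, 7 tens (place-value notation) → 8×100 + 7×10 = 870 (decimal)
Convert 0o14445 (octal) → 1×4096 + 4×512 + 4×64 + 4×8 + 5 = 6437 (decimal)
Compute 870 + 6437 = 7307
Convert 7307 (decimal) → 7307 = 7×1000 + 3×100 + 7 → seven thousand three hundred seven (English words)
seven thousand three hundred seven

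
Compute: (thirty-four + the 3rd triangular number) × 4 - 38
Convert thirty-four (English words) → 34 (decimal)
Convert the 3rd triangular number (triangular index) → 3×4/2 = 6 (decimal)
Expression in decimal: (34 + 6) × 4 - 38
Parentheses first: 34 + 6 = 40
Multiply: 40 × 4 = 160
Subtract: 160 - 38 = 122
122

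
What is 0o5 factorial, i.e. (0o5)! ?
Convert 0o5 (octal) → 5 (decimal)
Compute 5! = 120
120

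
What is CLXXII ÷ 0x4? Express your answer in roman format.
Convert CLXXII (Roman numeral) → 100 + 50 + 10 + 10 + 1 + 1 = 172 (decimal)
Convert 0x4 (hexadecimal) → 4 (decimal)
Compute 172 ÷ 4 = 43
Convert 43 (decimal) → 43 = 40 + 1 + 1 + 1 → XLIII (Roman numeral)
XLIII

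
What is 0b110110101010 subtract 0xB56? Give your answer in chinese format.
Convert 0b110110101010 (binary) → 2048 + 1024 + 256 + 128 + 32 + 8 + 2 = 3498 (decimal)
Convert 0xB56 (hexadecimal) → 11×256 + 5×16 + 6 = 2902 (decimal)
Compute 3498 - 2902 = 596
Convert 596 (decimal) → 596 = 5×100 + 9×10 + 6 → 五百九十六 (Chinese numeral)
五百九十六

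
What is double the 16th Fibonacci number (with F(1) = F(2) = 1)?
The 16th Fibonacci number (with F(1) = F(2) = 1) = 987
Compute 987 × 2 = 1974
1974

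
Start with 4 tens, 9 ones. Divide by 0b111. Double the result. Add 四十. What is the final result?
Convert 4 tens, 9 ones (place-value notation) → 4×10 + 9 = 49 (decimal)
Start: 49
Convert 0b111 (binary) → 4 + 2 + 1 = 7 (decimal)
49 ÷ 7 = 7
7 × 2 = 14
Convert 四十 (Chinese numeral) → 4×10 = 40 (decimal)
14 + 40 = 54
54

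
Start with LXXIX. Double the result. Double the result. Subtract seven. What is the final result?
Convert LXXIX (Roman numeral) → 50 + 10 + 10 + 9 = 79 (decimal)
Start: 79
79 × 2 = 158
158 × 2 = 316
Convert seven (English words) → 7 (decimal)
316 - 7 = 309
309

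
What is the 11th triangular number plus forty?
The 11th triangular number = 11×12/2 = 66
Convert forty (English words) → 40 (decimal)
Compute 66 + 40 = 106
106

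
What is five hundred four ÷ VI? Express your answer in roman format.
Convert five hundred four (English words) → 5×100 + 4 = 504 (decimal)
Convert VI (Roman numeral) → 5 + 1 = 6 (decimal)
Compute 504 ÷ 6 = 84
Convert 84 (decimal) → 84 = 50 + 10 + 10 + 10 + 4 → LXXXIV (Roman numeral)
LXXXIV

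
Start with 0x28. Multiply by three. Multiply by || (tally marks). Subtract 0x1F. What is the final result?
Convert 0x28 (hexadecimal) → 2×16 + 8 = 40 (decimal)
Start: 40
Convert three (English words) → 3 (decimal)
40 × 3 = 120
Convert || (tally marks) → 2 (decimal)
120 × 2 = 240
Convert 0x1F (hexadecimal) → 1×16 + 15 = 31 (decimal)
240 - 31 = 209
209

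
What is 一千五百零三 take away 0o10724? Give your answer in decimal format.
Convert 一千五百零三 (Chinese numeral) → 1×1000 + 5×100 + 3 = 1503 (decimal)
Convert 0o10724 (octal) → 1×4096 + 7×64 + 2×8 + 4 = 4564 (decimal)
Compute 1503 - 4564 = -3061
-3061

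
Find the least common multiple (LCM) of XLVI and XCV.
Convert XLVI (Roman numeral) → 40 + 5 + 1 = 46 (decimal)
Convert XCV (Roman numeral) → 90 + 5 = 95 (decimal)
Compute lcm(46, 95) = 4370
4370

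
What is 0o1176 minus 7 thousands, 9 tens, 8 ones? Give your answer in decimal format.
Convert 0o1176 (octal) → 1×512 + 1×64 + 7×8 + 6 = 638 (decimal)
Convert 7 thousands, 9 tens, 8 ones (place-value notation) → 7×1000 + 9×10 + 8 = 7098 (decimal)
Compute 638 - 7098 = -6460
-6460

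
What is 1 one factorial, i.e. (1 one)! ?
Convert 1 one (place-value notation) → 1 (decimal)
Compute 1! = 1
1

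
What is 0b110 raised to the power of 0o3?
Convert 0b110 (binary) → 4 + 2 = 6 (decimal)
Convert 0o3 (octal) → 3 (decimal)
Compute 6 ^ 3 = 216
216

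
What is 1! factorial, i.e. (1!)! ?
Convert 1! (factorial) → 1 (decimal)
Compute 1! = 1
1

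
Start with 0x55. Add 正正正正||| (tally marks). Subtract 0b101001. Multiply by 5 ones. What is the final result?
Convert 0x55 (hexadecimal) → 5×16 + 5 = 85 (decimal)
Start: 85
Convert 正正正正||| (tally marks) → 5 + 5 + 5 + 5 + 3 = 23 (decimal)
85 + 23 = 108
Convert 0b101001 (binary) → 32 + 8 + 1 = 41 (decimal)
108 - 41 = 67
Convert 5 ones (place-value notation) → 5 (decimal)
67 × 5 = 335
335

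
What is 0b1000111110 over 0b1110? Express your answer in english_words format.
Convert 0b1000111110 (binary) → 512 + 32 + 16 + 8 + 4 + 2 = 574 (decimal)
Convert 0b1110 (binary) → 8 + 4 + 2 = 14 (decimal)
Compute 574 ÷ 14 = 41
Convert 41 (decimal) → forty-one (English words)
forty-one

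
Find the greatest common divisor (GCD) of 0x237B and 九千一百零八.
Convert 0x237B (hexadecimal) → 2×4096 + 3×256 + 7×16 + 11 = 9083 (decimal)
Convert 九千一百零八 (Chinese numeral) → 9×1000 + 1×100 + 8 = 9108 (decimal)
Compute gcd(9083, 9108) = 1
1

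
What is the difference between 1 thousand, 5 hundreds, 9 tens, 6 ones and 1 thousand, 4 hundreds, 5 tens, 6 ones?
Convert 1 thousand, 5 hundreds, 9 tens, 6 ones (place-value notation) → 1×1000 + 5×100 + 9×10 + 6 = 1596 (decimal)
Convert 1 thousand, 4 hundreds, 5 tens, 6 ones (place-value notation) → 1×1000 + 4×100 + 5×10 + 6 = 1456 (decimal)
Difference: |1596 - 1456| = 140
140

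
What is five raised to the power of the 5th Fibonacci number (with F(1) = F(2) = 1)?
Convert five (English words) → 5 (decimal)
Convert the 5th Fibonacci number (with F(1) = F(2) = 1) (Fibonacci index) → 1, 1, 2, 3, 5 → 5 (decimal)
Compute 5 ^ 5 = 3125
3125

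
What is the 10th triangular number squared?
The 10th triangular number = 10×11/2 = 55
Compute 55² = 55 × 55 = 3025
3025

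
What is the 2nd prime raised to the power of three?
Convert the 2nd prime (prime index) → 3 (decimal)
Convert three (English words) → 3 (decimal)
Compute 3 ^ 3 = 27
27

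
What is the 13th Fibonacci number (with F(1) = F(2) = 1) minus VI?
The 13th Fibonacci number (with F(1) = F(2) = 1): 1, 1, 2, 3, 5, 8, 13, 21, 34, 55, 89, 144, 233 → 233
Convert VI (Roman numeral) → 5 + 1 = 6 (decimal)
Compute 233 - 6 = 227
227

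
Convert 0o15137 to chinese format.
Convert 0o15137 (octal) → 1×4096 + 5×512 + 1×64 + 3×8 + 7 = 6751 (decimal)
Convert 6751 (decimal) → 6751 = 6×1000 + 7×100 + 5×10 + 1 → 六千七百五十一 (Chinese numeral)
六千七百五十一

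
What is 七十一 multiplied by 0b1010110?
Convert 七十一 (Chinese numeral) → 7×10 + 1 = 71 (decimal)
Convert 0b1010110 (binary) → 64 + 16 + 4 + 2 = 86 (decimal)
Compute 71 × 86 = 6106
6106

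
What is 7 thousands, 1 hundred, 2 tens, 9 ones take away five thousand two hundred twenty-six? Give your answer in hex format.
Convert 7 thousands, 1 hundred, 2 tens, 9 ones (place-value notation) → 7×1000 + 1×100 + 2×10 + 9 = 7129 (decimal)
Convert five thousand two hundred twenty-six (English words) → 5×1000 + 2×100 + 26 = 5226 (decimal)
Compute 7129 - 5226 = 1903
Convert 1903 (decimal) → 1903 = 7×256 + 6×16 + 15 → 0x76F (hexadecimal)
0x76F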